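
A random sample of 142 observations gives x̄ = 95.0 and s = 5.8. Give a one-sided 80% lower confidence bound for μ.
μ ≥ 94.59

Lower bound (one-sided):
t* = 0.844 (one-sided for 80%)
Lower bound = x̄ - t* · s/√n = 95.0 - 0.844 · 5.8/√142 = 94.59

We are 80% confident that μ ≥ 94.59.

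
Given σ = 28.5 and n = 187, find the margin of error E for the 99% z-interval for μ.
Margin of error = 5.37

Margin of error = z* · σ/√n
= 2.576 · 28.5/√187
= 2.576 · 28.5/13.6748
= 5.37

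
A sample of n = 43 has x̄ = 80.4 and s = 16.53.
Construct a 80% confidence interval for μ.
(77.12, 83.68)

t-interval (σ unknown):
df = n - 1 = 42
t* = 1.302 for 80% confidence

Margin of error = t* · s/√n = 1.302 · 16.53/√43 = 3.28

CI: (77.12, 83.68)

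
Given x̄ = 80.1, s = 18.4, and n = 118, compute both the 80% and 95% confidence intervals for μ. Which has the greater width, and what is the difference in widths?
95% CI is wider by 2.34

df = 117
80% CI: t* = 1.289, (77.92, 82.28), width = 2 · t* · s/√n = 4.37
95% CI: t* = 1.980, (76.75, 83.45), width = 2 · t* · s/√n = 6.71

The 95% CI is wider by 6.71 - 4.37 = 2.34.
Higher confidence requires a wider interval.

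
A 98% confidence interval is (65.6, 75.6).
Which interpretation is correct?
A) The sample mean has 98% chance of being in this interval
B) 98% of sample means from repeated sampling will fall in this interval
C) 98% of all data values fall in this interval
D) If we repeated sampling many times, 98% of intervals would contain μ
D

A) Wrong — x̄ is observed and sits in the interval by construction.
B) Wrong — coverage applies to intervals containing μ, not to future x̄ values.
C) Wrong — a CI is about the parameter μ, not individual data values.
D) Correct — this is the frequentist long-run coverage interpretation.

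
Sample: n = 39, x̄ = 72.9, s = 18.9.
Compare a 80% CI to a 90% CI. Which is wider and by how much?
90% CI is wider by 2.32

df = 38
80% CI: t* = 1.304, (68.95, 76.85), width = 2 · t* · s/√n = 7.89
90% CI: t* = 1.686, (67.80, 78.00), width = 2 · t* · s/√n = 10.21

The 90% CI is wider by 10.21 - 7.89 = 2.32.
Higher confidence requires a wider interval.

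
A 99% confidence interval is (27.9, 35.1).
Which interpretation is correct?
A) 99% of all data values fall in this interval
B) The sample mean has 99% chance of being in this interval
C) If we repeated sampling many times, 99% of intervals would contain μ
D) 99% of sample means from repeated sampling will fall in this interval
C

A) Wrong — a CI is about the parameter μ, not individual data values.
B) Wrong — x̄ is observed and sits in the interval by construction.
C) Correct — this is the frequentist long-run coverage interpretation.
D) Wrong — coverage applies to intervals containing μ, not to future x̄ values.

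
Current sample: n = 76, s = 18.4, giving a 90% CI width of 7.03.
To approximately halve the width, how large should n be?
n ≈ 304

CI width ∝ 1/√n
To reduce width by factor 2, need √n to grow by 2 → need 2² = 4 times as many samples.

Current: n = 76, width = 7.03
New: n = 304, width ≈ 3.48

Width reduced by factor of 7.03/3.48 = 2.02.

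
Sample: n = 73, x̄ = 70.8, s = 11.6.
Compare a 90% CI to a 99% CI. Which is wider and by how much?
99% CI is wider by 2.66

df = 72
90% CI: t* = 1.666, (68.54, 73.06), width = 2 · t* · s/√n = 4.52
99% CI: t* = 2.646, (67.21, 74.39), width = 2 · t* · s/√n = 7.18

The 99% CI is wider by 7.18 - 4.52 = 2.66.
Higher confidence requires a wider interval.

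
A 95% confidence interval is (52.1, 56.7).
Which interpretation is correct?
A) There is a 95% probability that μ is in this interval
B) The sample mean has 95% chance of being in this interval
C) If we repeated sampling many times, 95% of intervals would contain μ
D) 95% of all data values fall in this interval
C

A) Wrong — μ is fixed; the randomness lives in the interval, not in μ.
B) Wrong — x̄ is observed and sits in the interval by construction.
C) Correct — this is the frequentist long-run coverage interpretation.
D) Wrong — a CI is about the parameter μ, not individual data values.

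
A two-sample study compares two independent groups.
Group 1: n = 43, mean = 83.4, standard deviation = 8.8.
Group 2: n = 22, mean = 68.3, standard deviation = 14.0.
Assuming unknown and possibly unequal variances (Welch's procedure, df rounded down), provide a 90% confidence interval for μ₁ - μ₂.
(9.54, 20.66)

Difference: x̄₁ - x̄₂ = 15.10
SE = √(s₁²/n₁ + s₂²/n₂) = √(8.8²/43 + 14.0²/22) = 3.2726
df = 29.74 → 29 (Welch–Satterthwaite, rounded down)
t* = 1.699

CI: 15.10 ± 1.699 · 3.2726 = 15.10 ± 5.56 = (9.54, 20.66)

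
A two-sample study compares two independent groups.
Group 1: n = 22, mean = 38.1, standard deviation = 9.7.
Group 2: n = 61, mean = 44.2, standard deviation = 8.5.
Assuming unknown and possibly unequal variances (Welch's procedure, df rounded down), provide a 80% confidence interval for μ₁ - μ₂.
(-9.16, -3.04)

Difference: x̄₁ - x̄₂ = -6.10
SE = √(s₁²/n₁ + s₂²/n₂) = √(9.7²/22 + 8.5²/61) = 2.3369
df = 33.35 → 33 (Welch–Satterthwaite, rounded down)
t* = 1.308

CI: -6.10 ± 1.308 · 2.3369 = -6.10 ± 3.06 = (-9.16, -3.04)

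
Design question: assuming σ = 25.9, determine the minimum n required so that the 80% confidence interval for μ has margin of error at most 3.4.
n ≥ 96

For margin E ≤ 3.4:
n ≥ (z* · σ / E)²
n ≥ (1.282 · 25.9 / 3.4)²
n ≥ 95.37

Minimum n = 96 (rounding up)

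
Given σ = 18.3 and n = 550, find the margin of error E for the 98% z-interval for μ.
Margin of error = 1.82

Margin of error = z* · σ/√n
= 2.326 · 18.3/√550
= 2.326 · 18.3/23.4521
= 1.82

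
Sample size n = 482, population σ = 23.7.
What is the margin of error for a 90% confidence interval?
Margin of error = 1.78

Margin of error = z* · σ/√n
= 1.645 · 23.7/√482
= 1.645 · 23.7/21.9545
= 1.78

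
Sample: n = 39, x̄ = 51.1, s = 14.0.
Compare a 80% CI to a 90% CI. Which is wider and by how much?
90% CI is wider by 1.71

df = 38
80% CI: t* = 1.304, (48.18, 54.02), width = 2 · t* · s/√n = 5.85
90% CI: t* = 1.686, (47.32, 54.88), width = 2 · t* · s/√n = 7.56

The 90% CI is wider by 7.56 - 5.85 = 1.71.
Higher confidence requires a wider interval.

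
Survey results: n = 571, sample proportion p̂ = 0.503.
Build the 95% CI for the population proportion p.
(0.462, 0.544)

Proportion CI:
SE = √(p̂(1-p̂)/n) = √(0.503 · 0.497 / 571) = 0.02092

z* = 1.960
Margin = z* · SE = 1.960 · 0.02092 = 0.0410

CI: 0.503 ± 0.0410 = (0.462, 0.544)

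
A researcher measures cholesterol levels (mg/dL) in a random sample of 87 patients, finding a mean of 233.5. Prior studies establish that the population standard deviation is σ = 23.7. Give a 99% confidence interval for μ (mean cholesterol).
(226.95, 240.05)

z-interval (σ known):
z* = 2.576 for 99% confidence

Margin of error = z* · σ/√n = 2.576 · 23.7/√87 = 6.55

CI: (233.5 - 6.55, 233.5 + 6.55) = (226.95, 240.05)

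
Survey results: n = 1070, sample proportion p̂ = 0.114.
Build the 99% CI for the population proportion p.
(0.089, 0.139)

Proportion CI:
SE = √(p̂(1-p̂)/n) = √(0.114 · 0.886 / 1070) = 0.00972

z* = 2.576
Margin = z* · SE = 2.576 · 0.00972 = 0.0250

CI: 0.114 ± 0.0250 = (0.089, 0.139)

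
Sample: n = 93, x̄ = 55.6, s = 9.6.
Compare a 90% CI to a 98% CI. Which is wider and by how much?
98% CI is wider by 1.40

df = 92
90% CI: t* = 1.662, (53.95, 57.25), width = 2 · t* · s/√n = 3.31
98% CI: t* = 2.368, (53.24, 57.96), width = 2 · t* · s/√n = 4.71

The 98% CI is wider by 4.71 - 3.31 = 1.40.
Higher confidence requires a wider interval.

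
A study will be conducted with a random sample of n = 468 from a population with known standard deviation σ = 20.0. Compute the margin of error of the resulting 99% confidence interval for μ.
Margin of error = 2.38

Margin of error = z* · σ/√n
= 2.576 · 20.0/√468
= 2.576 · 20.0/21.6333
= 2.38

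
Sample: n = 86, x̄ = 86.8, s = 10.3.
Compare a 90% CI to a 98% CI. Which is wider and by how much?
98% CI is wider by 1.58

df = 85
90% CI: t* = 1.663, (84.95, 88.65), width = 2 · t* · s/√n = 3.69
98% CI: t* = 2.371, (84.17, 89.43), width = 2 · t* · s/√n = 5.27

The 98% CI is wider by 5.27 - 3.69 = 1.58.
Higher confidence requires a wider interval.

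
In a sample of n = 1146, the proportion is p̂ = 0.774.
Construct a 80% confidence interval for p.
(0.758, 0.790)

Proportion CI:
SE = √(p̂(1-p̂)/n) = √(0.774 · 0.226 / 1146) = 0.01235

z* = 1.282
Margin = z* · SE = 1.282 · 0.01235 = 0.0158

CI: 0.774 ± 0.0158 = (0.758, 0.790)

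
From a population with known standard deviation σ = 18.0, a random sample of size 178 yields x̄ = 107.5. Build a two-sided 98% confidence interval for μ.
(104.36, 110.64)

z-interval (σ known):
z* = 2.326 for 98% confidence

Margin of error = z* · σ/√n = 2.326 · 18.0/√178 = 3.14

CI: (107.5 - 3.14, 107.5 + 3.14) = (104.36, 110.64)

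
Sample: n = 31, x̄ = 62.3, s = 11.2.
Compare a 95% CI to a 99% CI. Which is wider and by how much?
99% CI is wider by 2.84

df = 30
95% CI: t* = 2.042, (58.19, 66.41), width = 2 · t* · s/√n = 8.22
99% CI: t* = 2.750, (56.77, 67.83), width = 2 · t* · s/√n = 11.06

The 99% CI is wider by 11.06 - 8.22 = 2.84.
Higher confidence requires a wider interval.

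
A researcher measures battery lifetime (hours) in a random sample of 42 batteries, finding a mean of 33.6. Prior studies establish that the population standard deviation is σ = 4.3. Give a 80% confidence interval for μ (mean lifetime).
(32.75, 34.45)

z-interval (σ known):
z* = 1.282 for 80% confidence

Margin of error = z* · σ/√n = 1.282 · 4.3/√42 = 0.85

CI: (33.6 - 0.85, 33.6 + 0.85) = (32.75, 34.45)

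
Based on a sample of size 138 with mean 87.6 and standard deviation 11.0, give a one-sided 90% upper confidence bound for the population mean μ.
μ ≤ 88.81

Upper bound (one-sided):
t* = 1.288 (one-sided for 90%)
Upper bound = x̄ + t* · s/√n = 87.6 + 1.288 · 11.0/√138 = 88.81

We are 90% confident that μ ≤ 88.81.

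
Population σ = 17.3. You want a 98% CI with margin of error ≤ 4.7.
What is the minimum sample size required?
n ≥ 74

For margin E ≤ 4.7:
n ≥ (z* · σ / E)²
n ≥ (2.326 · 17.3 / 4.7)²
n ≥ 73.30

Minimum n = 74 (rounding up)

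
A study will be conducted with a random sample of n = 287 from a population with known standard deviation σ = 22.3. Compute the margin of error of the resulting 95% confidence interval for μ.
Margin of error = 2.58

Margin of error = z* · σ/√n
= 1.960 · 22.3/√287
= 1.960 · 22.3/16.9411
= 2.58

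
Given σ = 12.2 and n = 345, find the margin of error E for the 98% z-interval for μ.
Margin of error = 1.53

Margin of error = z* · σ/√n
= 2.326 · 12.2/√345
= 2.326 · 12.2/18.5742
= 1.53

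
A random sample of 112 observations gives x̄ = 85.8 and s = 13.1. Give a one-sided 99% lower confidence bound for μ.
μ ≥ 82.88

Lower bound (one-sided):
t* = 2.360 (one-sided for 99%)
Lower bound = x̄ - t* · s/√n = 85.8 - 2.360 · 13.1/√112 = 82.88

We are 99% confident that μ ≥ 82.88.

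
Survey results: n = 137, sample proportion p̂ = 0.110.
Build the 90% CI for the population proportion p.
(0.066, 0.154)

Proportion CI:
SE = √(p̂(1-p̂)/n) = √(0.110 · 0.890 / 137) = 0.02673

z* = 1.645
Margin = z* · SE = 1.645 · 0.02673 = 0.0440

CI: 0.110 ± 0.0440 = (0.066, 0.154)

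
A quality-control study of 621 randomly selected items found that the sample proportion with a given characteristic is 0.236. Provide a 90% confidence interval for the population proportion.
(0.208, 0.264)

Proportion CI:
SE = √(p̂(1-p̂)/n) = √(0.236 · 0.764 / 621) = 0.01704

z* = 1.645
Margin = z* · SE = 1.645 · 0.01704 = 0.0280

CI: 0.236 ± 0.0280 = (0.208, 0.264)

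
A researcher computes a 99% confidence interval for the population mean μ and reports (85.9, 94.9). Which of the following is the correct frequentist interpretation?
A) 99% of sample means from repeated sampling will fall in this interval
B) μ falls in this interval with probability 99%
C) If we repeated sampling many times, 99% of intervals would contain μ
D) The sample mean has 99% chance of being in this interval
C

A) Wrong — coverage applies to intervals containing μ, not to future x̄ values.
B) Wrong — μ is fixed; the randomness lives in the interval, not in μ.
C) Correct — this is the frequentist long-run coverage interpretation.
D) Wrong — x̄ is observed and sits in the interval by construction.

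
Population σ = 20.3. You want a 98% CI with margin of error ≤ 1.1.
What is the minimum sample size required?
n ≥ 1843

For margin E ≤ 1.1:
n ≥ (z* · σ / E)²
n ≥ (2.326 · 20.3 / 1.1)²
n ≥ 1842.58

Minimum n = 1843 (rounding up)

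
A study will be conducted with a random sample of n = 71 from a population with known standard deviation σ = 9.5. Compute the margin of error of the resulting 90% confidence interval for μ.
Margin of error = 1.85

Margin of error = z* · σ/√n
= 1.645 · 9.5/√71
= 1.645 · 9.5/8.4261
= 1.85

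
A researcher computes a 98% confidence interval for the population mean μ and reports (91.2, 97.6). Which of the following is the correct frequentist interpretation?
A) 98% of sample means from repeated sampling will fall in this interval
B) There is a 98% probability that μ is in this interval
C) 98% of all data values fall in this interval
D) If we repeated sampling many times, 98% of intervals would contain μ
D

A) Wrong — coverage applies to intervals containing μ, not to future x̄ values.
B) Wrong — μ is fixed; the randomness lives in the interval, not in μ.
C) Wrong — a CI is about the parameter μ, not individual data values.
D) Correct — this is the frequentist long-run coverage interpretation.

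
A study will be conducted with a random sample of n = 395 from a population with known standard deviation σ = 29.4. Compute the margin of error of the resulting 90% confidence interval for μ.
Margin of error = 2.43

Margin of error = z* · σ/√n
= 1.645 · 29.4/√395
= 1.645 · 29.4/19.8746
= 2.43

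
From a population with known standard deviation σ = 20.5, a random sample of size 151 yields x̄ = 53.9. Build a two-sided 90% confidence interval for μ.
(51.16, 56.64)

z-interval (σ known):
z* = 1.645 for 90% confidence

Margin of error = z* · σ/√n = 1.645 · 20.5/√151 = 2.74

CI: (53.9 - 2.74, 53.9 + 2.74) = (51.16, 56.64)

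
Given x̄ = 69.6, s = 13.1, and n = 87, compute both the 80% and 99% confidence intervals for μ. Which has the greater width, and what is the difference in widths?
99% CI is wider by 3.77

df = 86
80% CI: t* = 1.291, (67.79, 71.41), width = 2 · t* · s/√n = 3.63
99% CI: t* = 2.634, (65.90, 73.30), width = 2 · t* · s/√n = 7.40

The 99% CI is wider by 7.40 - 3.63 = 3.77.
Higher confidence requires a wider interval.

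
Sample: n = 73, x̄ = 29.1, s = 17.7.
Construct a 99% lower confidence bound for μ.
μ ≥ 24.17

Lower bound (one-sided):
t* = 2.379 (one-sided for 99%)
Lower bound = x̄ - t* · s/√n = 29.1 - 2.379 · 17.7/√73 = 24.17

We are 99% confident that μ ≥ 24.17.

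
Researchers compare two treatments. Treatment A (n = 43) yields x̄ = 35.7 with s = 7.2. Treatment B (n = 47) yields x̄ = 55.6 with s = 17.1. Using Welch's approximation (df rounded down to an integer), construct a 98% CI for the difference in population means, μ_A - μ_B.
(-26.41, -13.39)

Difference: x̄₁ - x̄₂ = -19.90
SE = √(s₁²/n₁ + s₂²/n₂) = √(7.2²/43 + 17.1²/47) = 2.7253
df = 62.97 → 62 (Welch–Satterthwaite, rounded down)
t* = 2.388

CI: -19.90 ± 2.388 · 2.7253 = -19.90 ± 6.51 = (-26.41, -13.39)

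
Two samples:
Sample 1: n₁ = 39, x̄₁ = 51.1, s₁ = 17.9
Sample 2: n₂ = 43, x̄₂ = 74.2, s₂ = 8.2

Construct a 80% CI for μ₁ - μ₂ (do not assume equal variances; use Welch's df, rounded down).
(-27.16, -19.04)

Difference: x̄₁ - x̄₂ = -23.10
SE = √(s₁²/n₁ + s₂²/n₂) = √(17.9²/39 + 8.2²/43) = 3.1272
df = 52.13 → 52 (Welch–Satterthwaite, rounded down)
t* = 1.298

CI: -23.10 ± 1.298 · 3.1272 = -23.10 ± 4.06 = (-27.16, -19.04)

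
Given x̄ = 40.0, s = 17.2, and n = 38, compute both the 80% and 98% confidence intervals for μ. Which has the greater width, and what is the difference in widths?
98% CI is wider by 6.29

df = 37
80% CI: t* = 1.305, (36.36, 43.64), width = 2 · t* · s/√n = 7.28
98% CI: t* = 2.431, (33.22, 46.78), width = 2 · t* · s/√n = 13.57

The 98% CI is wider by 13.57 - 7.28 = 6.29.
Higher confidence requires a wider interval.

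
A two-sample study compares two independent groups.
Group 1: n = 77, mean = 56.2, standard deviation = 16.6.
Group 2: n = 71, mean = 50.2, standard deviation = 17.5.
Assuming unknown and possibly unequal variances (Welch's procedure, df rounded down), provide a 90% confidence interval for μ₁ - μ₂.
(1.35, 10.65)

Difference: x̄₁ - x̄₂ = 6.00
SE = √(s₁²/n₁ + s₂²/n₂) = √(16.6²/77 + 17.5²/71) = 2.8093
df = 143.41 → 143 (Welch–Satterthwaite, rounded down)
t* = 1.656

CI: 6.00 ± 1.656 · 2.8093 = 6.00 ± 4.65 = (1.35, 10.65)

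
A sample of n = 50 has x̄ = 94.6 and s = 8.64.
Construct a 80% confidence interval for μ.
(93.01, 96.19)

t-interval (σ unknown):
df = n - 1 = 49
t* = 1.299 for 80% confidence

Margin of error = t* · s/√n = 1.299 · 8.64/√50 = 1.59

CI: (93.01, 96.19)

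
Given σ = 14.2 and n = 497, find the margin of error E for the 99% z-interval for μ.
Margin of error = 1.64

Margin of error = z* · σ/√n
= 2.576 · 14.2/√497
= 2.576 · 14.2/22.2935
= 1.64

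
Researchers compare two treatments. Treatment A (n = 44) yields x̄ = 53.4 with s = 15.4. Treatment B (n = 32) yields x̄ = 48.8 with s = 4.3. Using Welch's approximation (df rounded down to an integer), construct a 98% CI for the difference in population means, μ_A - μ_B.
(-1.27, 10.47)

Difference: x̄₁ - x̄₂ = 4.60
SE = √(s₁²/n₁ + s₂²/n₂) = √(15.4²/44 + 4.3²/32) = 2.4429
df = 51.89 → 51 (Welch–Satterthwaite, rounded down)
t* = 2.402

CI: 4.60 ± 2.402 · 2.4429 = 4.60 ± 5.87 = (-1.27, 10.47)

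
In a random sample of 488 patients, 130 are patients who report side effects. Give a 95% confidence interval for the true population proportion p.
(0.227, 0.306)

Proportion CI:
p̂ = 130/488 = 0.26639
SE = √(p̂(1-p̂)/n) = √(0.26639 · 0.73361 / 488) = 0.02001

z* = 1.960
Margin = z* · SE = 1.960 · 0.02001 = 0.0392

CI: 0.26639 ± 0.0392 = (0.227, 0.306)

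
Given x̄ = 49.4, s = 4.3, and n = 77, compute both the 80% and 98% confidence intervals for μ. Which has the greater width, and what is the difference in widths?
98% CI is wider by 1.06

df = 76
80% CI: t* = 1.293, (48.77, 50.03), width = 2 · t* · s/√n = 1.27
98% CI: t* = 2.376, (48.24, 50.56), width = 2 · t* · s/√n = 2.33

The 98% CI is wider by 2.33 - 1.27 = 1.06.
Higher confidence requires a wider interval.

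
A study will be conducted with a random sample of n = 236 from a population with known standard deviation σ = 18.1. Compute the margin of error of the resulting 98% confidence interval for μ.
Margin of error = 2.74

Margin of error = z* · σ/√n
= 2.326 · 18.1/√236
= 2.326 · 18.1/15.3623
= 2.74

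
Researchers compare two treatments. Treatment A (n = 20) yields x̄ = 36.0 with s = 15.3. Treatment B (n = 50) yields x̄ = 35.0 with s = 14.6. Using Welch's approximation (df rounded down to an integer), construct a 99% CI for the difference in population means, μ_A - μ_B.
(-9.92, 11.92)

Difference: x̄₁ - x̄₂ = 1.00
SE = √(s₁²/n₁ + s₂²/n₂) = √(15.3²/20 + 14.6²/50) = 3.9960
df = 33.63 → 33 (Welch–Satterthwaite, rounded down)
t* = 2.733

CI: 1.00 ± 2.733 · 3.9960 = 1.00 ± 10.92 = (-9.92, 11.92)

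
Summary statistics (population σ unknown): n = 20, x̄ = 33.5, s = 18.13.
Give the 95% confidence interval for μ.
(25.01, 41.99)

t-interval (σ unknown):
df = n - 1 = 19
t* = 2.093 for 95% confidence

Margin of error = t* · s/√n = 2.093 · 18.13/√20 = 8.49

CI: (25.01, 41.99)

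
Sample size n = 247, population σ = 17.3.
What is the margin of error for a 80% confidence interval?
Margin of error = 1.41

Margin of error = z* · σ/√n
= 1.282 · 17.3/√247
= 1.282 · 17.3/15.7162
= 1.41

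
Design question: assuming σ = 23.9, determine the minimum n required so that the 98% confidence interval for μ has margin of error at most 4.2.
n ≥ 176

For margin E ≤ 4.2:
n ≥ (z* · σ / E)²
n ≥ (2.326 · 23.9 / 4.2)²
n ≥ 175.19

Minimum n = 176 (rounding up)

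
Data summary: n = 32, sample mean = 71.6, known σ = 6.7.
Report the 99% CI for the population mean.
(68.55, 74.65)

z-interval (σ known):
z* = 2.576 for 99% confidence

Margin of error = z* · σ/√n = 2.576 · 6.7/√32 = 3.05

CI: (71.6 - 3.05, 71.6 + 3.05) = (68.55, 74.65)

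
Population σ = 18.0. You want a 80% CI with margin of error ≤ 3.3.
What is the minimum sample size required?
n ≥ 49

For margin E ≤ 3.3:
n ≥ (z* · σ / E)²
n ≥ (1.282 · 18.0 / 3.3)²
n ≥ 48.90

Minimum n = 49 (rounding up)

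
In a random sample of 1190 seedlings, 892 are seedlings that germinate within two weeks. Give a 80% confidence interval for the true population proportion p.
(0.733, 0.766)

Proportion CI:
p̂ = 892/1190 = 0.74958
SE = √(p̂(1-p̂)/n) = √(0.74958 · 0.25042 / 1190) = 0.01256

z* = 1.282
Margin = z* · SE = 1.282 · 0.01256 = 0.0161

CI: 0.74958 ± 0.0161 = (0.733, 0.766)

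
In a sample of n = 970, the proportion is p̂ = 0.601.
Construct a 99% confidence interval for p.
(0.560, 0.642)

Proportion CI:
SE = √(p̂(1-p̂)/n) = √(0.601 · 0.399 / 970) = 0.01572

z* = 2.576
Margin = z* · SE = 2.576 · 0.01572 = 0.0405

CI: 0.601 ± 0.0405 = (0.560, 0.642)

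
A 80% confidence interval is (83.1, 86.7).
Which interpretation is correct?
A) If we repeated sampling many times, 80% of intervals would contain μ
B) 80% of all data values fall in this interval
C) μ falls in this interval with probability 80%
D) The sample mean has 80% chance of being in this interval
A

A) Correct — this is the frequentist long-run coverage interpretation.
B) Wrong — a CI is about the parameter μ, not individual data values.
C) Wrong — μ is fixed; the randomness lives in the interval, not in μ.
D) Wrong — x̄ is observed and sits in the interval by construction.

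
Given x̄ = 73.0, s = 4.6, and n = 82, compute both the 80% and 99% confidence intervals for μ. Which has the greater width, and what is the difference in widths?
99% CI is wider by 1.37

df = 81
80% CI: t* = 1.292, (72.34, 73.66), width = 2 · t* · s/√n = 1.31
99% CI: t* = 2.638, (71.66, 74.34), width = 2 · t* · s/√n = 2.68

The 99% CI is wider by 2.68 - 1.31 = 1.37.
Higher confidence requires a wider interval.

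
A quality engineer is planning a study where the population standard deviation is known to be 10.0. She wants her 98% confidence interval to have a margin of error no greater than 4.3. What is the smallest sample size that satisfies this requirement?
n ≥ 30

For margin E ≤ 4.3:
n ≥ (z* · σ / E)²
n ≥ (2.326 · 10.0 / 4.3)²
n ≥ 29.26

Minimum n = 30 (rounding up)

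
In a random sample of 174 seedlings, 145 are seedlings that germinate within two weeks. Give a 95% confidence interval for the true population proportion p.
(0.778, 0.889)

Proportion CI:
p̂ = 145/174 = 0.83333
SE = √(p̂(1-p̂)/n) = √(0.83333 · 0.16667 / 174) = 0.02825

z* = 1.960
Margin = z* · SE = 1.960 · 0.02825 = 0.0554

CI: 0.83333 ± 0.0554 = (0.778, 0.889)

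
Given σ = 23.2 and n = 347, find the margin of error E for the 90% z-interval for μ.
Margin of error = 2.05

Margin of error = z* · σ/√n
= 1.645 · 23.2/√347
= 1.645 · 23.2/18.6279
= 2.05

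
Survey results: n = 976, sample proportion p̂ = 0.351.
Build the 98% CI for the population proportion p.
(0.315, 0.387)

Proportion CI:
SE = √(p̂(1-p̂)/n) = √(0.351 · 0.649 / 976) = 0.01528

z* = 2.326
Margin = z* · SE = 2.326 · 0.01528 = 0.0355

CI: 0.351 ± 0.0355 = (0.315, 0.387)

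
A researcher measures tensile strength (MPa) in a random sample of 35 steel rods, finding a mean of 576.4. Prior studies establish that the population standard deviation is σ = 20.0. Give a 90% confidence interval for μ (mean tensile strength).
(570.84, 581.96)

z-interval (σ known):
z* = 1.645 for 90% confidence

Margin of error = z* · σ/√n = 1.645 · 20.0/√35 = 5.56

CI: (576.4 - 5.56, 576.4 + 5.56) = (570.84, 581.96)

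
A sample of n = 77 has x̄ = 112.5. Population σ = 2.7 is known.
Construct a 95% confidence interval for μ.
(111.90, 113.10)

z-interval (σ known):
z* = 1.960 for 95% confidence

Margin of error = z* · σ/√n = 1.960 · 2.7/√77 = 0.60

CI: (112.5 - 0.60, 112.5 + 0.60) = (111.90, 113.10)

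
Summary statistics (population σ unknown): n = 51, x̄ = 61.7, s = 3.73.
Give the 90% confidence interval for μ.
(60.82, 62.58)

t-interval (σ unknown):
df = n - 1 = 50
t* = 1.676 for 90% confidence

Margin of error = t* · s/√n = 1.676 · 3.73/√51 = 0.88

CI: (60.82, 62.58)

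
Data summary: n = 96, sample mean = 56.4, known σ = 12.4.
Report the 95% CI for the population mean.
(53.92, 58.88)

z-interval (σ known):
z* = 1.960 for 95% confidence

Margin of error = z* · σ/√n = 1.960 · 12.4/√96 = 2.48

CI: (56.4 - 2.48, 56.4 + 2.48) = (53.92, 58.88)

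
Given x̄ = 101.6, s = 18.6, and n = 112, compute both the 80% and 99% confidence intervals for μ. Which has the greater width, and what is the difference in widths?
99% CI is wider by 4.68

df = 111
80% CI: t* = 1.289, (99.33, 103.87), width = 2 · t* · s/√n = 4.53
99% CI: t* = 2.621, (96.99, 106.21), width = 2 · t* · s/√n = 9.21

The 99% CI is wider by 9.21 - 4.53 = 4.68.
Higher confidence requires a wider interval.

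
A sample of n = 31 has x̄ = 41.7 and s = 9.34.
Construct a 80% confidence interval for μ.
(39.50, 43.90)

t-interval (σ unknown):
df = n - 1 = 30
t* = 1.310 for 80% confidence

Margin of error = t* · s/√n = 1.310 · 9.34/√31 = 2.20

CI: (39.50, 43.90)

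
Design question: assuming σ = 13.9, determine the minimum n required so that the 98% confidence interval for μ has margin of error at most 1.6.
n ≥ 409

For margin E ≤ 1.6:
n ≥ (z* · σ / E)²
n ≥ (2.326 · 13.9 / 1.6)²
n ≥ 408.33

Minimum n = 409 (rounding up)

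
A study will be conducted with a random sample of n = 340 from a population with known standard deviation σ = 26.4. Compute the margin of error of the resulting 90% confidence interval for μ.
Margin of error = 2.36

Margin of error = z* · σ/√n
= 1.645 · 26.4/√340
= 1.645 · 26.4/18.4391
= 2.36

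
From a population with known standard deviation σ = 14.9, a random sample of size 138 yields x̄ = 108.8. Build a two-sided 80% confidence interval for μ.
(107.17, 110.43)

z-interval (σ known):
z* = 1.282 for 80% confidence

Margin of error = z* · σ/√n = 1.282 · 14.9/√138 = 1.63

CI: (108.8 - 1.63, 108.8 + 1.63) = (107.17, 110.43)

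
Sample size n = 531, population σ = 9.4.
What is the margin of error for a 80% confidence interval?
Margin of error = 0.52

Margin of error = z* · σ/√n
= 1.282 · 9.4/√531
= 1.282 · 9.4/23.0434
= 0.52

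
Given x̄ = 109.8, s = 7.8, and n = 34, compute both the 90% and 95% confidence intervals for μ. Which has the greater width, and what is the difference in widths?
95% CI is wider by 0.91

df = 33
90% CI: t* = 1.692, (107.54, 112.06), width = 2 · t* · s/√n = 4.53
95% CI: t* = 2.035, (107.08, 112.52), width = 2 · t* · s/√n = 5.44

The 95% CI is wider by 5.44 - 4.53 = 0.91.
Higher confidence requires a wider interval.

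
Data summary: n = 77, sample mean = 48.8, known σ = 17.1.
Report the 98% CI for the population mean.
(44.27, 53.33)

z-interval (σ known):
z* = 2.326 for 98% confidence

Margin of error = z* · σ/√n = 2.326 · 17.1/√77 = 4.53

CI: (48.8 - 4.53, 48.8 + 4.53) = (44.27, 53.33)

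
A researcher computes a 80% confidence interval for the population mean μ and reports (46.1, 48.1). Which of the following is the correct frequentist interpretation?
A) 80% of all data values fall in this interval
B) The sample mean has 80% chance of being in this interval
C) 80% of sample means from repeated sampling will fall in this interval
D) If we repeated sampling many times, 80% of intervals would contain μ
D

A) Wrong — a CI is about the parameter μ, not individual data values.
B) Wrong — x̄ is observed and sits in the interval by construction.
C) Wrong — coverage applies to intervals containing μ, not to future x̄ values.
D) Correct — this is the frequentist long-run coverage interpretation.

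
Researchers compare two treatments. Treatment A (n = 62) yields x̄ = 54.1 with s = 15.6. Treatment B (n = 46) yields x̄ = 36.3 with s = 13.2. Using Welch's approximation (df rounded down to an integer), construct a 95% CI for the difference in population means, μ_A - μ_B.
(12.29, 23.31)

Difference: x̄₁ - x̄₂ = 17.80
SE = √(s₁²/n₁ + s₂²/n₂) = √(15.6²/62 + 13.2²/46) = 2.7772
df = 104.11 → 104 (Welch–Satterthwaite, rounded down)
t* = 1.983

CI: 17.80 ± 1.983 · 2.7772 = 17.80 ± 5.51 = (12.29, 23.31)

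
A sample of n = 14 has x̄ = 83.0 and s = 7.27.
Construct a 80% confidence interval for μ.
(80.38, 85.62)

t-interval (σ unknown):
df = n - 1 = 13
t* = 1.350 for 80% confidence

Margin of error = t* · s/√n = 1.350 · 7.27/√14 = 2.62

CI: (80.38, 85.62)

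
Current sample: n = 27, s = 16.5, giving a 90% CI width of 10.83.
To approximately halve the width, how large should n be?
n ≈ 108

CI width ∝ 1/√n
To reduce width by factor 2, need √n to grow by 2 → need 2² = 4 times as many samples.

Current: n = 27, width = 10.83
New: n = 108, width ≈ 5.27

Width reduced by factor of 10.83/5.27 = 2.06.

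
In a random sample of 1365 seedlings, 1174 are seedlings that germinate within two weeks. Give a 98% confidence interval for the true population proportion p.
(0.838, 0.882)

Proportion CI:
p̂ = 1174/1365 = 0.86007
SE = √(p̂(1-p̂)/n) = √(0.86007 · 0.13993 / 1365) = 0.00939

z* = 2.326
Margin = z* · SE = 2.326 · 0.00939 = 0.0218

CI: 0.86007 ± 0.0218 = (0.838, 0.882)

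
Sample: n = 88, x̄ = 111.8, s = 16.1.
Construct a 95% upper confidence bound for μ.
μ ≤ 114.65

Upper bound (one-sided):
t* = 1.663 (one-sided for 95%)
Upper bound = x̄ + t* · s/√n = 111.8 + 1.663 · 16.1/√88 = 114.65

We are 95% confident that μ ≤ 114.65.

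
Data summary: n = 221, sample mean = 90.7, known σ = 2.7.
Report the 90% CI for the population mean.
(90.40, 91.00)

z-interval (σ known):
z* = 1.645 for 90% confidence

Margin of error = z* · σ/√n = 1.645 · 2.7/√221 = 0.30

CI: (90.7 - 0.30, 90.7 + 0.30) = (90.40, 91.00)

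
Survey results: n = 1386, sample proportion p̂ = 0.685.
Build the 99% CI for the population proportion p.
(0.653, 0.717)

Proportion CI:
SE = √(p̂(1-p̂)/n) = √(0.685 · 0.315 / 1386) = 0.01248

z* = 2.576
Margin = z* · SE = 2.576 · 0.01248 = 0.0321

CI: 0.685 ± 0.0321 = (0.653, 0.717)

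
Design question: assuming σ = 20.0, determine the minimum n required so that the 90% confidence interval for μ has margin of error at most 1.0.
n ≥ 1083

For margin E ≤ 1.0:
n ≥ (z* · σ / E)²
n ≥ (1.645 · 20.0 / 1.0)²
n ≥ 1082.41

Minimum n = 1083 (rounding up)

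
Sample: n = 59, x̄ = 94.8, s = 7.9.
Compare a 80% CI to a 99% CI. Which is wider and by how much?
99% CI is wider by 2.81

df = 58
80% CI: t* = 1.296, (93.47, 96.13), width = 2 · t* · s/√n = 2.67
99% CI: t* = 2.663, (92.06, 97.54), width = 2 · t* · s/√n = 5.48

The 99% CI is wider by 5.48 - 2.67 = 2.81.
Higher confidence requires a wider interval.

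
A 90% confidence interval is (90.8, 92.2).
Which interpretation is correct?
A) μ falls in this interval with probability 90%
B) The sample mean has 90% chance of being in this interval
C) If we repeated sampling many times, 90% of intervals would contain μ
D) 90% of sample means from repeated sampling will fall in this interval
C

A) Wrong — μ is fixed; the randomness lives in the interval, not in μ.
B) Wrong — x̄ is observed and sits in the interval by construction.
C) Correct — this is the frequentist long-run coverage interpretation.
D) Wrong — coverage applies to intervals containing μ, not to future x̄ values.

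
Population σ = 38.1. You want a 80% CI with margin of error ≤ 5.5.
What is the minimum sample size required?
n ≥ 79

For margin E ≤ 5.5:
n ≥ (z* · σ / E)²
n ≥ (1.282 · 38.1 / 5.5)²
n ≥ 78.87

Minimum n = 79 (rounding up)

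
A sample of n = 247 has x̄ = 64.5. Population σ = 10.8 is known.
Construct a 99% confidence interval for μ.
(62.73, 66.27)

z-interval (σ known):
z* = 2.576 for 99% confidence

Margin of error = z* · σ/√n = 2.576 · 10.8/√247 = 1.77

CI: (64.5 - 1.77, 64.5 + 1.77) = (62.73, 66.27)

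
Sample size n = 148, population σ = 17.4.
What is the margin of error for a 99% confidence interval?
Margin of error = 3.68

Margin of error = z* · σ/√n
= 2.576 · 17.4/√148
= 2.576 · 17.4/12.1655
= 3.68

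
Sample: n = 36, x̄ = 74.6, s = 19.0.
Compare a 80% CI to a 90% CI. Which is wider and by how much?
90% CI is wider by 2.43

df = 35
80% CI: t* = 1.306, (70.46, 78.74), width = 2 · t* · s/√n = 8.27
90% CI: t* = 1.690, (69.25, 79.95), width = 2 · t* · s/√n = 10.70

The 90% CI is wider by 10.70 - 8.27 = 2.43.
Higher confidence requires a wider interval.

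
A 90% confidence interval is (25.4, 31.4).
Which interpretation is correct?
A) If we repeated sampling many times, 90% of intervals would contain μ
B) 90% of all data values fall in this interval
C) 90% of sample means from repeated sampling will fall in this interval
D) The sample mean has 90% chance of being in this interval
A

A) Correct — this is the frequentist long-run coverage interpretation.
B) Wrong — a CI is about the parameter μ, not individual data values.
C) Wrong — coverage applies to intervals containing μ, not to future x̄ values.
D) Wrong — x̄ is observed and sits in the interval by construction.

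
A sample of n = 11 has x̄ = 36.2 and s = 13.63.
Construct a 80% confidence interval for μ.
(30.56, 41.84)

t-interval (σ unknown):
df = n - 1 = 10
t* = 1.372 for 80% confidence

Margin of error = t* · s/√n = 1.372 · 13.63/√11 = 5.64

CI: (30.56, 41.84)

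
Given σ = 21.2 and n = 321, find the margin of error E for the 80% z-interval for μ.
Margin of error = 1.52

Margin of error = z* · σ/√n
= 1.282 · 21.2/√321
= 1.282 · 21.2/17.9165
= 1.52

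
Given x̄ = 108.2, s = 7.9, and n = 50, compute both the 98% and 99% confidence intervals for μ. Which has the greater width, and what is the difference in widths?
99% CI is wider by 0.62

df = 49
98% CI: t* = 2.405, (105.51, 110.89), width = 2 · t* · s/√n = 5.37
99% CI: t* = 2.680, (105.21, 111.19), width = 2 · t* · s/√n = 5.99

The 99% CI is wider by 5.99 - 5.37 = 0.62.
Higher confidence requires a wider interval.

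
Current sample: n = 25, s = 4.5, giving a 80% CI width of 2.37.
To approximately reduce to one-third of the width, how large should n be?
n ≈ 225

CI width ∝ 1/√n
To reduce width by factor 3, need √n to grow by 3 → need 3² = 9 times as many samples.

Current: n = 25, width = 2.37
New: n = 225, width ≈ 0.77

Width reduced by factor of 2.37/0.77 = 3.08.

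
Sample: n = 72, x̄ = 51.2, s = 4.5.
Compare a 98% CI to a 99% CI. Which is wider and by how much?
99% CI is wider by 0.29

df = 71
98% CI: t* = 2.380, (49.94, 52.46), width = 2 · t* · s/√n = 2.52
99% CI: t* = 2.647, (49.80, 52.60), width = 2 · t* · s/√n = 2.81

The 99% CI is wider by 2.81 - 2.52 = 0.29.
Higher confidence requires a wider interval.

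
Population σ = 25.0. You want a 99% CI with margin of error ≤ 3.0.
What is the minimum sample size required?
n ≥ 461

For margin E ≤ 3.0:
n ≥ (z* · σ / E)²
n ≥ (2.576 · 25.0 / 3.0)²
n ≥ 460.82

Minimum n = 461 (rounding up)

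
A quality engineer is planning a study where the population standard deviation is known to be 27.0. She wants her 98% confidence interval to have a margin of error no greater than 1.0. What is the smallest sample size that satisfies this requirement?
n ≥ 3945

For margin E ≤ 1.0:
n ≥ (z* · σ / E)²
n ≥ (2.326 · 27.0 / 1.0)²
n ≥ 3944.09

Minimum n = 3945 (rounding up)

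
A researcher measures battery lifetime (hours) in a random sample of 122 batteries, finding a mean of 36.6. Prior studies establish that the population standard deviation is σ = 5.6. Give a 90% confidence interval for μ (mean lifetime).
(35.77, 37.43)

z-interval (σ known):
z* = 1.645 for 90% confidence

Margin of error = z* · σ/√n = 1.645 · 5.6/√122 = 0.83

CI: (36.6 - 0.83, 36.6 + 0.83) = (35.77, 37.43)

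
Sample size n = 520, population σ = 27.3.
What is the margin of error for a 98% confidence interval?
Margin of error = 2.78

Margin of error = z* · σ/√n
= 2.326 · 27.3/√520
= 2.326 · 27.3/22.8035
= 2.78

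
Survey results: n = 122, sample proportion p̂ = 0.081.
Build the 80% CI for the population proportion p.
(0.049, 0.113)

Proportion CI:
SE = √(p̂(1-p̂)/n) = √(0.081 · 0.919 / 122) = 0.02470

z* = 1.282
Margin = z* · SE = 1.282 · 0.02470 = 0.0317

CI: 0.081 ± 0.0317 = (0.049, 0.113)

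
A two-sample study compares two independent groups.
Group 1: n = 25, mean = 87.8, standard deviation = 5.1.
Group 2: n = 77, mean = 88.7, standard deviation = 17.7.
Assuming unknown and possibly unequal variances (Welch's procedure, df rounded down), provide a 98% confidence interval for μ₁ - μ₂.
(-6.25, 4.45)

Difference: x̄₁ - x̄₂ = -0.90
SE = √(s₁²/n₁ + s₂²/n₂) = √(5.1²/25 + 17.7²/77) = 2.2603
df = 99.28 → 99 (Welch–Satterthwaite, rounded down)
t* = 2.365

CI: -0.90 ± 2.365 · 2.2603 = -0.90 ± 5.35 = (-6.25, 4.45)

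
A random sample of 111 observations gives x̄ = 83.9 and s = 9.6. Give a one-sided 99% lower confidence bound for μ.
μ ≥ 81.75

Lower bound (one-sided):
t* = 2.361 (one-sided for 99%)
Lower bound = x̄ - t* · s/√n = 83.9 - 2.361 · 9.6/√111 = 81.75

We are 99% confident that μ ≥ 81.75.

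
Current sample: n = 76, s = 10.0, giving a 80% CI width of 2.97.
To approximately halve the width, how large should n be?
n ≈ 304

CI width ∝ 1/√n
To reduce width by factor 2, need √n to grow by 2 → need 2² = 4 times as many samples.

Current: n = 76, width = 2.97
New: n = 304, width ≈ 1.47

Width reduced by factor of 2.97/1.47 = 2.02.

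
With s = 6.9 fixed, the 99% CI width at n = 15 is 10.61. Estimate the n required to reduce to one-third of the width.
n ≈ 135

CI width ∝ 1/√n
To reduce width by factor 3, need √n to grow by 3 → need 3² = 9 times as many samples.

Current: n = 15, width = 10.61
New: n = 135, width ≈ 3.10

Width reduced by factor of 10.61/3.10 = 3.42.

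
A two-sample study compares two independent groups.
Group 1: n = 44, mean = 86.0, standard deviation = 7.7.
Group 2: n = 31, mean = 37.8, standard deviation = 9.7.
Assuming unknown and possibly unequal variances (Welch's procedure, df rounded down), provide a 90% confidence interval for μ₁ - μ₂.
(44.70, 51.70)

Difference: x̄₁ - x̄₂ = 48.20
SE = √(s₁²/n₁ + s₂²/n₂) = √(7.7²/44 + 9.7²/31) = 2.0935
df = 54.99 → 54 (Welch–Satterthwaite, rounded down)
t* = 1.674

CI: 48.20 ± 1.674 · 2.0935 = 48.20 ± 3.50 = (44.70, 51.70)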